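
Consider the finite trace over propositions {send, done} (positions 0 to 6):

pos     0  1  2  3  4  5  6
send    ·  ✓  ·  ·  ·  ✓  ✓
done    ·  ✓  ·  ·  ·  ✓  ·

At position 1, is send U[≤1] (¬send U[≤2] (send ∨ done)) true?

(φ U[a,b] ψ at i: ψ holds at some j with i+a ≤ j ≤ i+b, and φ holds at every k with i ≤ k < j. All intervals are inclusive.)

Need some j in [1,2] with (¬send U[≤2] (send ∨ done)), and send at every k in [1,j-1].
  j=1: (¬send U[≤2] (send ∨ done)) holds; no prefix to check → satisfied.

True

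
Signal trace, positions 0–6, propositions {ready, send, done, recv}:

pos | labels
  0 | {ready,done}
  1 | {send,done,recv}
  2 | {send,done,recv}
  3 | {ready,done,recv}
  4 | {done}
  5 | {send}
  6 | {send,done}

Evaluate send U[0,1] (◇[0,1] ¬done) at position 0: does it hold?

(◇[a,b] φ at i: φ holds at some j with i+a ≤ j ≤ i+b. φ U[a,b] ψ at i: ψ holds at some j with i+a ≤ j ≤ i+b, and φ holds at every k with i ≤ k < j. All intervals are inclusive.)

Need some j in [0,1] with ◇[0,1] ¬done, and send at every k in [0,j-1].
  j=0: ◇[0,1] ¬done — fails (none in [0,1]).
  j=1: ◇[0,1] ¬done — fails (none in [1,2]).
No j in the window works → until fails.

No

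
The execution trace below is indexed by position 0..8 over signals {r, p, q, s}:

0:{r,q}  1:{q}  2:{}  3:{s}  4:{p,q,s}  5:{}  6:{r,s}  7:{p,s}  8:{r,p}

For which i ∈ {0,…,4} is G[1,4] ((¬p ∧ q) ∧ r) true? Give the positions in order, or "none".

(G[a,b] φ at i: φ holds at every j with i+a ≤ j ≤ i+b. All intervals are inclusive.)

none

Evaluate at each i in [0,4]:
  i=0: ✗ (fails at j=1)
  i=1: ✗ (fails at j=2)
  i=2: ✗ (fails at j=3)
  i=3: ✗ (fails at j=4)
  i=4: ✗ (fails at j=5)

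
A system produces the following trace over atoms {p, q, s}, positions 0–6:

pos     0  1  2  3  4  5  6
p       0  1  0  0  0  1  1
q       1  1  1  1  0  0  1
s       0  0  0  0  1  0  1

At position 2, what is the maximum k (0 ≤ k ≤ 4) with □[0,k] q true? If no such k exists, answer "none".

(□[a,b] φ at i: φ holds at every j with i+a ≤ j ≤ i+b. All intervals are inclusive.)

1

q must hold from j=2 onward; find where it first fails.
  j=2: holds
  j=3: holds
  j=4: fails
Holds on [2,3], so largest k = 1.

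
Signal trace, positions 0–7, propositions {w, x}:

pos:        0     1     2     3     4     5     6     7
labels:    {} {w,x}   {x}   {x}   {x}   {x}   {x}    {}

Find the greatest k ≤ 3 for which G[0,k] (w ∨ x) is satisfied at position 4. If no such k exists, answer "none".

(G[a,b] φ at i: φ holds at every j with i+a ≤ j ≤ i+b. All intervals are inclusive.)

2

(w ∨ x) must hold from j=4 onward; find where it first fails.
  j=4: holds
  j=5: holds
  j=6: holds
  j=7: fails
Holds on [4,6], so largest k = 2.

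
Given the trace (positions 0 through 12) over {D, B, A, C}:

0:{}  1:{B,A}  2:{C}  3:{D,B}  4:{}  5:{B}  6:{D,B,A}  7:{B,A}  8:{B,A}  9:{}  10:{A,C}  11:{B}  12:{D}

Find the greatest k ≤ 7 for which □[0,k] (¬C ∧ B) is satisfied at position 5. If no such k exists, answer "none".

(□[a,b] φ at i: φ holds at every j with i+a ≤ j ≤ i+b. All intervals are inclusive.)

3

(¬C ∧ B) must hold from j=5 onward; find where it first fails.
  j=5: holds
  j=6: holds
  j=7: holds
  j=8: holds
  j=9: fails
Holds on [5,8], so largest k = 3.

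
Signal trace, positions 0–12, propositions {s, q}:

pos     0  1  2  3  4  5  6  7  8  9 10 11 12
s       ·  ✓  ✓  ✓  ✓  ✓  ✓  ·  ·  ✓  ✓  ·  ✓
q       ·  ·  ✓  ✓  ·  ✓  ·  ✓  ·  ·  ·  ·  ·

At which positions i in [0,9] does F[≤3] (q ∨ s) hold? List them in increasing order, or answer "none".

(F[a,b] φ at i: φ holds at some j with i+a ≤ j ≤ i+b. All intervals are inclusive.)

0, 1, 2, 3, 4, 5, 6, 7, 8, 9

Evaluate at each i in [0,9]:
  i=0: ✓ (witness j=1)
  i=1: ✓ (witness j=1)
  i=2: ✓ (witness j=2)
  i=3: ✓ (witness j=3)
  i=4: ✓ (witness j=4)
  i=5: ✓ (witness j=5)
  i=6: ✓ (witness j=6)
  i=7: ✓ (witness j=7)
  i=8: ✓ (witness j=9)
  i=9: ✓ (witness j=9)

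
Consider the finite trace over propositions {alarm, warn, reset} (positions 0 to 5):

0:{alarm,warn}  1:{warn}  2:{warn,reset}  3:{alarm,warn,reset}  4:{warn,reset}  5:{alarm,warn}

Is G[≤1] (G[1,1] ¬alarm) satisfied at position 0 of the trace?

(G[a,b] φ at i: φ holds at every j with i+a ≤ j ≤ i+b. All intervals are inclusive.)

True

Check G[1,1] ¬alarm at every j in [0,1]:
  j=0: holds on [1,1]
  j=1: holds on [2,2]
All positions satisfy it → formula holds.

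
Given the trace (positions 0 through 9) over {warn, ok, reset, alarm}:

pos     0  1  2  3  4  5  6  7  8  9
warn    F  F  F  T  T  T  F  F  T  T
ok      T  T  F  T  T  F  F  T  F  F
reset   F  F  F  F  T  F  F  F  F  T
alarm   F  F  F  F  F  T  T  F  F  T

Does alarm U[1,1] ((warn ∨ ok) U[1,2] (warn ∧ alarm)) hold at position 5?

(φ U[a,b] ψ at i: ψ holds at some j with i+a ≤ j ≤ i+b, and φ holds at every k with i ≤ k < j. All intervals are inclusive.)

No

Need some j in [6,6] with ((warn ∨ ok) U[1,2] (warn ∧ alarm)), and alarm at every k in [5,j-1].
  j=6: ((warn ∨ ok) U[1,2] (warn ∧ alarm)) — fails.
No j in the window works → until fails.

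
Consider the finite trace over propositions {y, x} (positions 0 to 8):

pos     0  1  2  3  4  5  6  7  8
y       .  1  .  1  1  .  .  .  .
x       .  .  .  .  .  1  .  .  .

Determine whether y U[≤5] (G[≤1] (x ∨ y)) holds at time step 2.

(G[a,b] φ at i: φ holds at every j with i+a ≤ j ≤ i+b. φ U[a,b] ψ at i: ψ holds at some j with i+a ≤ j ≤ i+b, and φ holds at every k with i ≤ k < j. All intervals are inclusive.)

Need some j in [2,7] with G[≤1] (x ∨ y), and y at every k in [2,j-1].
  j=2: G[≤1] (x ∨ y) — fails at 2.
  j=3: G[≤1] (x ∨ y) holds, but y fails at k=2 → not this j.
  j=4: G[≤1] (x ∨ y) holds, but y fails at k=2 → not this j.
  j=5: G[≤1] (x ∨ y) — fails at 6.
  j=6: G[≤1] (x ∨ y) — fails at 6.
  j=7: G[≤1] (x ∨ y) — fails at 7.
No j in the window works → until fails.

False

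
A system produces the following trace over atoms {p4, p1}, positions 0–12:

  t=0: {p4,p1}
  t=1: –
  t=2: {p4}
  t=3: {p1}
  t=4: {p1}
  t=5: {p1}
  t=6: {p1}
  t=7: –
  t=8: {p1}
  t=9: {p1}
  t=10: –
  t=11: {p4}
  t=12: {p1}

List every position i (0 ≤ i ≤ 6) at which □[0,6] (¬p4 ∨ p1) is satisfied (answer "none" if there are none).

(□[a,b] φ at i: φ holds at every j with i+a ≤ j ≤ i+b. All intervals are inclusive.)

Evaluate at each i in [0,6]:
  i=0: ✗ (fails at j=2)
  i=1: ✗ (fails at j=2)
  i=2: ✗ (fails at j=2)
  i=3: ✓ (all of [3,9])
  i=4: ✓ (all of [4,10])
  i=5: ✗ (fails at j=11)
  i=6: ✗ (fails at j=11)

3, 4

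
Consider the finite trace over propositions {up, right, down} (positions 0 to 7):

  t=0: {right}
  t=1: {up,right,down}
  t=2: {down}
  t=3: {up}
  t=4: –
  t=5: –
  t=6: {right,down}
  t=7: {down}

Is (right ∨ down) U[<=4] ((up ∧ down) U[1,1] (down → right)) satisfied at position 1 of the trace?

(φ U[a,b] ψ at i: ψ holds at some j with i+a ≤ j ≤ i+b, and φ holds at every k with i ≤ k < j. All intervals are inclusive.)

No

Need some j in [1,5] with ((up ∧ down) U[1,1] (down → right)), and (right ∨ down) at every k in [1,j-1].
  j=1: ((up ∧ down) U[1,1] (down → right)) — fails.
  j=2: ((up ∧ down) U[1,1] (down → right)) — fails.
  j=3: ((up ∧ down) U[1,1] (down → right)) — fails.
  j=4: ((up ∧ down) U[1,1] (down → right)) — fails.
  j=5: ((up ∧ down) U[1,1] (down → right)) — fails.
No j in the window works → until fails.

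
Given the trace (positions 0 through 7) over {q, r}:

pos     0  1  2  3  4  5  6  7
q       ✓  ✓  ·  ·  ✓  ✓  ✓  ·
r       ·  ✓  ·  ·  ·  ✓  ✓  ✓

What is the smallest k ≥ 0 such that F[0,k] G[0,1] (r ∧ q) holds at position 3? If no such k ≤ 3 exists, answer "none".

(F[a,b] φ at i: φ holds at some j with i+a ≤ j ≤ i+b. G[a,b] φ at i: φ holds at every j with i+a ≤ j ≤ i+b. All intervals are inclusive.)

2

Scan j = 3,4,… for G[0,1] (r ∧ q):
  j=3: fails
  j=4: fails
  j=5: holds
First hit at j=5, so smallest k = 5-3 = 2.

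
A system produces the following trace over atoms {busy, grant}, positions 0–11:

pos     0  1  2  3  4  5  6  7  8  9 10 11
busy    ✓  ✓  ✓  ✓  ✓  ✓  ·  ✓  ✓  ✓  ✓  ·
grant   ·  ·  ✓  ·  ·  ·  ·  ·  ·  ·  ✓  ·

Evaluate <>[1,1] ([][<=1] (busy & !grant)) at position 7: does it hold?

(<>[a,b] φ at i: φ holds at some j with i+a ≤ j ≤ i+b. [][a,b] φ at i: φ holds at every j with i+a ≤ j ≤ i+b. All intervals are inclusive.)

Holds

Check [][<=1] (busy & !grant) at each j in [8,8]:
  j=8: holds on [8,9]
Found at j=8 → formula holds.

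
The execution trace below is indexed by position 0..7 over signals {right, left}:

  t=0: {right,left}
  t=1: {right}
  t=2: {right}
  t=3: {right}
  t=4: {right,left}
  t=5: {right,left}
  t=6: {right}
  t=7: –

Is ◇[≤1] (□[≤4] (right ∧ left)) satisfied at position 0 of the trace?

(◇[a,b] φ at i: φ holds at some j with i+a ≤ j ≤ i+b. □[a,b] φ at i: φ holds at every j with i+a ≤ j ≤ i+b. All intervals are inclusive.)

Check □[≤4] (right ∧ left) at each j in [0,1]:
  j=0: fails at 1
  j=1: fails at 1
No position in the window satisfies it → formula fails.

False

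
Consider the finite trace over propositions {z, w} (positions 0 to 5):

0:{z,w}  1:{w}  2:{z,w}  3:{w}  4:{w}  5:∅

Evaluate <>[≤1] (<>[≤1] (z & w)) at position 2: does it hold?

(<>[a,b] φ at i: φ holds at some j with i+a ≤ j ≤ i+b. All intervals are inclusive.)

Yes

Check <>[≤1] (z & w) at each j in [2,3]:
  j=2: holds (witness at 2)
  j=3: fails (none in [3,4])
Found at j=2 → formula holds.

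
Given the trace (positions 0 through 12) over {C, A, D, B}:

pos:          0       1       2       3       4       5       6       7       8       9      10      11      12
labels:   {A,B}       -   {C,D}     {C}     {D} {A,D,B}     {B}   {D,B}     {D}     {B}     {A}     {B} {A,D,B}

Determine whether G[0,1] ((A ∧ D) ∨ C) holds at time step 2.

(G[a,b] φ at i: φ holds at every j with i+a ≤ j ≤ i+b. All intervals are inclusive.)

Holds

Check ((A ∧ D) ∨ C) at every j in [2,3]:
  j=2: true
  j=3: true
All positions satisfy it → formula holds.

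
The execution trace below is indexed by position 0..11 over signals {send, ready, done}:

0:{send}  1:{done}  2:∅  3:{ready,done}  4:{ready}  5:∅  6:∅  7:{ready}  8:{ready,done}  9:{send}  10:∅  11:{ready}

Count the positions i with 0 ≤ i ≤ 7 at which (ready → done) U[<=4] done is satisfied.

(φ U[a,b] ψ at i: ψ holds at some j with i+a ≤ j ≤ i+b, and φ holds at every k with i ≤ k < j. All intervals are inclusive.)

4

Evaluate at each i in [0,7]:
  i=0: ✓ (rhs at j=1; lhs holds on [0,0])
  i=1: ✓ (rhs at j=1)
  i=2: ✓ (rhs at j=3; lhs holds on [2,2])
  i=3: ✓ (rhs at j=3)
  i=4: ✗ (lhs fails at k=4 before rhs at j=8)
  i=5: ✗ (lhs fails at k=7 before rhs at j=8)
  i=6: ✗ (lhs fails at k=7 before rhs at j=8)
  i=7: ✗ (lhs fails at k=7 before rhs at j=8)
Positions where it holds: {0, 1, 2, 3} → 4.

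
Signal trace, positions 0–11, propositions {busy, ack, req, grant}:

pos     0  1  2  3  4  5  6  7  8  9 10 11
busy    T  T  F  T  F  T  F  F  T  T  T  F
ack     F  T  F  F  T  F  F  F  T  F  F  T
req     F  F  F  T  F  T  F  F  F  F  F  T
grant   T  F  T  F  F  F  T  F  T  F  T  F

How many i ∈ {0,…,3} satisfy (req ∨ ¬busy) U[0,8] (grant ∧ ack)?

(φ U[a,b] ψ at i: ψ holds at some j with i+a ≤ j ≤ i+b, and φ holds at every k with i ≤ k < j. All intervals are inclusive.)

Evaluate at each i in [0,3]:
  i=0: ✗ (lhs fails at k=0 before rhs at j=8)
  i=1: ✗ (lhs fails at k=1 before rhs at j=8)
  i=2: ✓ (rhs at j=8; lhs holds on [2,7])
  i=3: ✓ (rhs at j=8; lhs holds on [3,7])
Positions where it holds: {2, 3} → 2.

2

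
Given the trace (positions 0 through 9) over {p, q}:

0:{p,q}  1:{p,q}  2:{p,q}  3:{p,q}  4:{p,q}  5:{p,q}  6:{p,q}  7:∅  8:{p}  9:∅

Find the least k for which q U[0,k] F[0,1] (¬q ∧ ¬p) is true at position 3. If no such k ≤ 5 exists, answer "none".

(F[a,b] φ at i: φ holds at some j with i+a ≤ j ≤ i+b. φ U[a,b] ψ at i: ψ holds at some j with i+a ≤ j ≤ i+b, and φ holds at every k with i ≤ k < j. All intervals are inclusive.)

3

Need earliest j ≥ 3 with F[0,1] (¬q ∧ ¬p), and q at every k in [3,j-1].
  j=3: rhs fails.
  j=4: rhs fails.
  j=5: rhs fails.
  j=6: rhs holds; lhs holds on [3,5]. k = 3.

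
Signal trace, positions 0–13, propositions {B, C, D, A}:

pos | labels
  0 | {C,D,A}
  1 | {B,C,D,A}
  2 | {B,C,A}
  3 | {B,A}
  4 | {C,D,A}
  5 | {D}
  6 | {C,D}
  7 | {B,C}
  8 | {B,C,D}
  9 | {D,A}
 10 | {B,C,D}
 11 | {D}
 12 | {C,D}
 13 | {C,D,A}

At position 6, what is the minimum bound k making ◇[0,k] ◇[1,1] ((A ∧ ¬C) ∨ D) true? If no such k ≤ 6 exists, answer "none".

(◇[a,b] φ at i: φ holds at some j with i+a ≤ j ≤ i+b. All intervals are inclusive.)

1

Scan j = 6,7,… for ◇[1,1] ((A ∧ ¬C) ∨ D):
  j=6: fails
  j=7: holds
First hit at j=7, so smallest k = 7-6 = 1.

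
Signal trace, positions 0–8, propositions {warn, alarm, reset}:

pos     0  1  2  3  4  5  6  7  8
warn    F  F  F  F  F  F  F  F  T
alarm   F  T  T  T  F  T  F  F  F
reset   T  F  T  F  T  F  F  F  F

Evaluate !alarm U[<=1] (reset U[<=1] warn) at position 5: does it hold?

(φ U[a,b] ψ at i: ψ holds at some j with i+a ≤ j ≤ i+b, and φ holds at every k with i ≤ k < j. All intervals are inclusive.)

Does not hold

Need some j in [5,6] with (reset U[<=1] warn), and !alarm at every k in [5,j-1].
  j=5: (reset U[<=1] warn) — fails.
  j=6: (reset U[<=1] warn) — fails.
No j in the window works → until fails.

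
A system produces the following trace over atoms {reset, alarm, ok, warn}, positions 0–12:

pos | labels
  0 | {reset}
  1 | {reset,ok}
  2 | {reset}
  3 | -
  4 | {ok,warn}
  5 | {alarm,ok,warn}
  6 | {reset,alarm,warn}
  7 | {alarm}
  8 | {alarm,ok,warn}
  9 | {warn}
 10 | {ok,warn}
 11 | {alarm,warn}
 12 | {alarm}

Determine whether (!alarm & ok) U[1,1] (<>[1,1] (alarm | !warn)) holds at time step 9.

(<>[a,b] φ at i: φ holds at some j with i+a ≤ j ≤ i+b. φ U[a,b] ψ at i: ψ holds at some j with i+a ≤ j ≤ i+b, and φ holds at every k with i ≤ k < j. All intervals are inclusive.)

Does not hold

Need some j in [10,10] with <>[1,1] (alarm | !warn), and (!alarm & ok) at every k in [9,j-1].
  j=10: <>[1,1] (alarm | !warn) holds, but (!alarm & ok) fails at k=9 → not this j.
No j in the window works → until fails.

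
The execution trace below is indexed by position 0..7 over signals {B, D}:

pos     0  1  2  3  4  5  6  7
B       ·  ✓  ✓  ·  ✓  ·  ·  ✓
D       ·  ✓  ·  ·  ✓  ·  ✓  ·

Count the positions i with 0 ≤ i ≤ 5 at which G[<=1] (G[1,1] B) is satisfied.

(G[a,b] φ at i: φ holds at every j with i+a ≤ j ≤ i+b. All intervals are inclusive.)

1

Evaluate at each i in [0,5]:
  i=0: ✓ (all of [0,1])
  i=1: ✗ (fails at j=2)
  i=2: ✗ (fails at j=2)
  i=3: ✗ (fails at j=4)
  i=4: ✗ (fails at j=4)
  i=5: ✗ (fails at j=5)
Positions where it holds: {0} → 1.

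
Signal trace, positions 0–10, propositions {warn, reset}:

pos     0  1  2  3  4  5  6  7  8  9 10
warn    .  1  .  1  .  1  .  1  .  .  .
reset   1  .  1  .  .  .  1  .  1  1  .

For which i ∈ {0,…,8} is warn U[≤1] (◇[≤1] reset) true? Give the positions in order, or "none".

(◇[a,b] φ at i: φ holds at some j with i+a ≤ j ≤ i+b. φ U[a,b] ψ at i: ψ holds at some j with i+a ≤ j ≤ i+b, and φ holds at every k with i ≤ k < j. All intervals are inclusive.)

0, 1, 2, 5, 6, 7, 8

Evaluate at each i in [0,8]:
  i=0: ✓ (rhs at j=0)
  i=1: ✓ (rhs at j=1)
  i=2: ✓ (rhs at j=2)
  i=3: ✗ (no rhs in [3,4])
  i=4: ✗ (lhs fails at k=4 before rhs at j=5)
  i=5: ✓ (rhs at j=5)
  i=6: ✓ (rhs at j=6)
  i=7: ✓ (rhs at j=7)
  i=8: ✓ (rhs at j=8)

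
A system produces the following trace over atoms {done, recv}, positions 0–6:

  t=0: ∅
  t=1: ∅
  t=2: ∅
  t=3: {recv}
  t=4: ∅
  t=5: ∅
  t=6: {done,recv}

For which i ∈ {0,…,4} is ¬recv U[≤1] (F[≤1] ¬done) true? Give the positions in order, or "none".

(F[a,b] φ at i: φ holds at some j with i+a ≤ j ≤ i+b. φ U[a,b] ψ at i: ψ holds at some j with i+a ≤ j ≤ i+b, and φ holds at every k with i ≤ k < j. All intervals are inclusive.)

Evaluate at each i in [0,4]:
  i=0: ✓ (rhs at j=0)
  i=1: ✓ (rhs at j=1)
  i=2: ✓ (rhs at j=2)
  i=3: ✓ (rhs at j=3)
  i=4: ✓ (rhs at j=4)

0, 1, 2, 3, 4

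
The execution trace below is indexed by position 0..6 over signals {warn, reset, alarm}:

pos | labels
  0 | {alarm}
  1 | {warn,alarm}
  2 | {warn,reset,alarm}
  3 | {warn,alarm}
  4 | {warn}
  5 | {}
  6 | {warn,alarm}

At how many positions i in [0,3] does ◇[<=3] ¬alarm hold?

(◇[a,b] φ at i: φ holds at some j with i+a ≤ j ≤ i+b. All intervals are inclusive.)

3

Evaluate at each i in [0,3]:
  i=0: ✗ (none in [0,3])
  i=1: ✓ (witness j=4)
  i=2: ✓ (witness j=4)
  i=3: ✓ (witness j=4)
Positions where it holds: {1, 2, 3} → 3.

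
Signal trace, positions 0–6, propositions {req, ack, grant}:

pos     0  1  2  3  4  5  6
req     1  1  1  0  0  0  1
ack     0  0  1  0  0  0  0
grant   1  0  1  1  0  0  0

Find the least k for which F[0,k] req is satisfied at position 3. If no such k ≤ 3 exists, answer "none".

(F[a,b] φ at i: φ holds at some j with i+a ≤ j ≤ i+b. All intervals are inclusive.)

Scan j = 3,4,… for req:
  j=3: fails
  j=4: fails
  j=5: fails
  j=6: holds
First hit at j=6, so smallest k = 6-3 = 3.

3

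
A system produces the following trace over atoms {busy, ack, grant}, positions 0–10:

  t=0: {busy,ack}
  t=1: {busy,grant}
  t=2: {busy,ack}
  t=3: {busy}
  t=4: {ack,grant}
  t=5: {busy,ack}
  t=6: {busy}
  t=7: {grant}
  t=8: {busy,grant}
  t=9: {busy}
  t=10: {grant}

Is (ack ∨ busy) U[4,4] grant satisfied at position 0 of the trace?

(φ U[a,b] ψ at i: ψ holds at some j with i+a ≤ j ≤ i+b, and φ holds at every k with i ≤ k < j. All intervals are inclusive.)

Need some j in [4,4] with grant, and (ack ∨ busy) at every k in [0,j-1].
  j=4: grant holds; (ack ∨ busy) holds at every k in [0,3] → satisfied.

Yes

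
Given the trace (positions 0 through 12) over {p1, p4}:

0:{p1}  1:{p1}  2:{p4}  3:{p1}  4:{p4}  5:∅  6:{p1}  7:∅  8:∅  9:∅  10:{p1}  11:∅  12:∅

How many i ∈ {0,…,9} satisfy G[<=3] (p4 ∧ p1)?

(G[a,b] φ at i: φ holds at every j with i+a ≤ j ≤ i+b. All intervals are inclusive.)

Evaluate at each i in [0,9]:
  i=0: ✗ (fails at j=0)
  i=1: ✗ (fails at j=1)
  i=2: ✗ (fails at j=2)
  i=3: ✗ (fails at j=3)
  i=4: ✗ (fails at j=4)
  i=5: ✗ (fails at j=5)
  i=6: ✗ (fails at j=6)
  i=7: ✗ (fails at j=7)
  i=8: ✗ (fails at j=8)
  i=9: ✗ (fails at j=9)
Positions where it holds: {} → 0.

0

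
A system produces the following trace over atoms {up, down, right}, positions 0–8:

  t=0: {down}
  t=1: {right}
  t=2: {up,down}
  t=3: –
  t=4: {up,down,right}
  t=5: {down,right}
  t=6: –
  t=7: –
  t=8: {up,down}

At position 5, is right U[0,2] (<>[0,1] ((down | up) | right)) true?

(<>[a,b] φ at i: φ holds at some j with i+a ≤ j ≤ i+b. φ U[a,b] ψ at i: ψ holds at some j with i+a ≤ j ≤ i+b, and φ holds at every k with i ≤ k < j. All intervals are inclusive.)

Need some j in [5,7] with <>[0,1] ((down | up) | right), and right at every k in [5,j-1].
  j=5: <>[0,1] ((down | up) | right) holds; no prefix to check → satisfied.

Yes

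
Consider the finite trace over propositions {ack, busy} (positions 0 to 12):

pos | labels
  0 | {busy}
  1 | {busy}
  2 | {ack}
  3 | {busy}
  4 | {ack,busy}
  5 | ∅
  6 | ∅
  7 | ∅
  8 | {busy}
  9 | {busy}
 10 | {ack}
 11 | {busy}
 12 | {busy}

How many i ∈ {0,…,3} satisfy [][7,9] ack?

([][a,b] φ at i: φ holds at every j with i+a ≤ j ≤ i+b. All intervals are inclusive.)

0

Evaluate at each i in [0,3]:
  i=0: ✗ (fails at j=7)
  i=1: ✗ (fails at j=8)
  i=2: ✗ (fails at j=9)
  i=3: ✗ (fails at j=11)
Positions where it holds: {} → 0.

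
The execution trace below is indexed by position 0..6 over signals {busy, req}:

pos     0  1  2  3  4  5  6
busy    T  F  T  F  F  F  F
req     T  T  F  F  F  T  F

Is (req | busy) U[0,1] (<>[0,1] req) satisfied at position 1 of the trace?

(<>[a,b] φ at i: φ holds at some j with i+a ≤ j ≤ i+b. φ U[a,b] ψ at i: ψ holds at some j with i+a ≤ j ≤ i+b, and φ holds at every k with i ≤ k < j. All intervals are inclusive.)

Need some j in [1,2] with <>[0,1] req, and (req | busy) at every k in [1,j-1].
  j=1: <>[0,1] req holds; no prefix to check → satisfied.

Yes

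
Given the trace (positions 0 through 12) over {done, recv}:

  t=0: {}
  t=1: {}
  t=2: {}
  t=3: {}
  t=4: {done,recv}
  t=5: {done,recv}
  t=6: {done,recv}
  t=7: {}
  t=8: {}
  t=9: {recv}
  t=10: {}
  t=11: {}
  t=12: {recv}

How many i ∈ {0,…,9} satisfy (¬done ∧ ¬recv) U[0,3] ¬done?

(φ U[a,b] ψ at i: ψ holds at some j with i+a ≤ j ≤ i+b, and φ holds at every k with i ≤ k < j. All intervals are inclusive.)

Evaluate at each i in [0,9]:
  i=0: ✓ (rhs at j=0)
  i=1: ✓ (rhs at j=1)
  i=2: ✓ (rhs at j=2)
  i=3: ✓ (rhs at j=3)
  i=4: ✗ (lhs fails at k=4 before rhs at j=7)
  i=5: ✗ (lhs fails at k=5 before rhs at j=7)
  i=6: ✗ (lhs fails at k=6 before rhs at j=7)
  i=7: ✓ (rhs at j=7)
  i=8: ✓ (rhs at j=8)
  i=9: ✓ (rhs at j=9)
Positions where it holds: {0, 1, 2, 3, 7, 8, 9} → 7.

7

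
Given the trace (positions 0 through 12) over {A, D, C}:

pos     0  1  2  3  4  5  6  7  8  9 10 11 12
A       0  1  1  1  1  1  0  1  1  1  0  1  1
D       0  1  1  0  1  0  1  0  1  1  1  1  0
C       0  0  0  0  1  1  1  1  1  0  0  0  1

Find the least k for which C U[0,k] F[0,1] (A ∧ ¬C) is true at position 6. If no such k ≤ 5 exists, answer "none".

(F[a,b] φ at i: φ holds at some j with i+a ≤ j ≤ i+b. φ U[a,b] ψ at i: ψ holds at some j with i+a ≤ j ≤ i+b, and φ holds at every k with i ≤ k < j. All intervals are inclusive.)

Need earliest j ≥ 6 with F[0,1] (A ∧ ¬C), and C at every k in [6,j-1].
  j=6: rhs fails.
  j=7: rhs fails.
  j=8: rhs holds; lhs holds on [6,7]. k = 2.

2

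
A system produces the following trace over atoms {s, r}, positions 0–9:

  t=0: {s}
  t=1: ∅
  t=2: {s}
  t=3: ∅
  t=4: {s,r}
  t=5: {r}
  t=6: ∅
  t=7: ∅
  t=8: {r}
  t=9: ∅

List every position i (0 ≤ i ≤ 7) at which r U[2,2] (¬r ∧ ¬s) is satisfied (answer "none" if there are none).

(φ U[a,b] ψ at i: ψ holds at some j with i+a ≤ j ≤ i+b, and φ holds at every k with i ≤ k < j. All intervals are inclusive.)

4

Evaluate at each i in [0,7]:
  i=0: ✗ (no rhs in [2,2])
  i=1: ✗ (lhs fails at k=1 before rhs at j=3)
  i=2: ✗ (no rhs in [4,4])
  i=3: ✗ (no rhs in [5,5])
  i=4: ✓ (rhs at j=6; lhs holds on [4,5])
  i=5: ✗ (lhs fails at k=6 before rhs at j=7)
  i=6: ✗ (no rhs in [8,8])
  i=7: ✗ (lhs fails at k=7 before rhs at j=9)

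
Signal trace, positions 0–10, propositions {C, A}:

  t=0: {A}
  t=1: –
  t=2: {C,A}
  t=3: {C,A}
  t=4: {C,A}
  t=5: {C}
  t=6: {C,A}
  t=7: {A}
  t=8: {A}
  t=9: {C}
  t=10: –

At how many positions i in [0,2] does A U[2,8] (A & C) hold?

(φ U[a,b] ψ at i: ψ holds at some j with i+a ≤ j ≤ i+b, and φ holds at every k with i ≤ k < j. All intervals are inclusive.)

1

Evaluate at each i in [0,2]:
  i=0: ✗ (lhs fails at k=1 before rhs at j=2)
  i=1: ✗ (lhs fails at k=1 before rhs at j=3)
  i=2: ✓ (rhs at j=4; lhs holds on [2,3])
Positions where it holds: {2} → 1.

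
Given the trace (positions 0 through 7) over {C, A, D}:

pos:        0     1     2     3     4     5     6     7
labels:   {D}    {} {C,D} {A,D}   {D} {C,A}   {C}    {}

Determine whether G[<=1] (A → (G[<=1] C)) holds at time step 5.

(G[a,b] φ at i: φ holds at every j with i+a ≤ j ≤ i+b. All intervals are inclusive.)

Check (A → (G[<=1] C)) at every j in [5,6]:
  j=5: antecedent true; consequent holds on [5,6] → ✓
  j=6: antecedent false → ✓
All positions satisfy it → formula holds.

Holds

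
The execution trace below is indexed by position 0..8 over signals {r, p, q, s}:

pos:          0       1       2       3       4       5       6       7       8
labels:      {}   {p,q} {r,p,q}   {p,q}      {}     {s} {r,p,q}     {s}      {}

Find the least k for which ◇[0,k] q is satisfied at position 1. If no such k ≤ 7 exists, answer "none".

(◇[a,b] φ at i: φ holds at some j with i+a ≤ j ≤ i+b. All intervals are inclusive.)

0

Scan j = 1,2,… for q:
  j=1: holds
First hit at j=1, so smallest k = 1-1 = 0.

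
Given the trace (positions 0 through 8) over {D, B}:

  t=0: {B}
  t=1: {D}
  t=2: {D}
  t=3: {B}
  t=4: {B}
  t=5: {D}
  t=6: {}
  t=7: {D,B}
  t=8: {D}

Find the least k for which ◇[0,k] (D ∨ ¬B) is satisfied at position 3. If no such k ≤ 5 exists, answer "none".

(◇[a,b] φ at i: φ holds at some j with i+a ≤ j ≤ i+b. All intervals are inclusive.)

Scan j = 3,4,… for (D ∨ ¬B):
  j=3: fails
  j=4: fails
  j=5: holds
First hit at j=5, so smallest k = 5-3 = 2.

2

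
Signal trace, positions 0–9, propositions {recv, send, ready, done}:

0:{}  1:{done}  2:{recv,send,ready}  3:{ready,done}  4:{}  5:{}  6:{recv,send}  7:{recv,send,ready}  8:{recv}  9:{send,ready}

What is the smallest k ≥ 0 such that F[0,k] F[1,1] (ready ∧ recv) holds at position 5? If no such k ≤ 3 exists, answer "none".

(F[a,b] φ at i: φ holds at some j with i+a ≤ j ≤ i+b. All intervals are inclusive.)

Scan j = 5,6,… for F[1,1] (ready ∧ recv):
  j=5: fails
  j=6: holds
First hit at j=6, so smallest k = 6-5 = 1.

1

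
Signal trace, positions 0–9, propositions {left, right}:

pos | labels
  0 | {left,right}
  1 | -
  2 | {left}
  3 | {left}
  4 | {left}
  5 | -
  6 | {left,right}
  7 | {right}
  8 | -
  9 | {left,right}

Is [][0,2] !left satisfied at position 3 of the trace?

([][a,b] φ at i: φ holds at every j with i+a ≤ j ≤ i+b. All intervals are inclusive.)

No

Check !left at every j in [3,5]:
  j=3: false
  j=4: false
  j=5: true
Fails at j=3 → formula fails.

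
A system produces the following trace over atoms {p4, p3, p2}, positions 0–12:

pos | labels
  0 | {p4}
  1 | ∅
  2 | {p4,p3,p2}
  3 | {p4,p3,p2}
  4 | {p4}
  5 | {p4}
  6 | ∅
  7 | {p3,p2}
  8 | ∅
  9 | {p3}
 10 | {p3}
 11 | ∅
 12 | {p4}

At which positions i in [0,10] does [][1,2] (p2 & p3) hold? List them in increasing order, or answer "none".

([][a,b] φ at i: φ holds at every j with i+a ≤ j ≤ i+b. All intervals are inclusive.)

Evaluate at each i in [0,10]:
  i=0: ✗ (fails at j=1)
  i=1: ✓ (all of [2,3])
  i=2: ✗ (fails at j=4)
  i=3: ✗ (fails at j=4)
  i=4: ✗ (fails at j=5)
  i=5: ✗ (fails at j=6)
  i=6: ✗ (fails at j=8)
  i=7: ✗ (fails at j=8)
  i=8: ✗ (fails at j=9)
  i=9: ✗ (fails at j=10)
  i=10: ✗ (fails at j=11)

1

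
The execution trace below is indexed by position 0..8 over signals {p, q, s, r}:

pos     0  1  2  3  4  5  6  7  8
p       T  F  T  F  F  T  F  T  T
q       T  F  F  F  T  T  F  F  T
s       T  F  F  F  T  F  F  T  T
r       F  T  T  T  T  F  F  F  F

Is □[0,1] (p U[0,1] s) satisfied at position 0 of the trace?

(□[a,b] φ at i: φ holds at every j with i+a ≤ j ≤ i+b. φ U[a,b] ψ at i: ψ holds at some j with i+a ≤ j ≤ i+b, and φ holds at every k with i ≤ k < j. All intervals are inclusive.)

False

Check (p U[0,1] s) at every j in [0,1]:
  j=0: holds
  j=1: fails
Fails at j=1 → formula fails.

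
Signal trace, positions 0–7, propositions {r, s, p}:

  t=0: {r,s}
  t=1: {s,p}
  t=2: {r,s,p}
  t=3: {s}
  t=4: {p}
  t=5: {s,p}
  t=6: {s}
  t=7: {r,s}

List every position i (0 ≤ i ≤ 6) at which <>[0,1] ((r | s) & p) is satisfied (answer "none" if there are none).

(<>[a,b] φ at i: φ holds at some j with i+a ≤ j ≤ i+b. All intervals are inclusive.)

Evaluate at each i in [0,6]:
  i=0: ✓ (witness j=1)
  i=1: ✓ (witness j=1)
  i=2: ✓ (witness j=2)
  i=3: ✗ (none in [3,4])
  i=4: ✓ (witness j=5)
  i=5: ✓ (witness j=5)
  i=6: ✗ (none in [6,7])

0, 1, 2, 4, 5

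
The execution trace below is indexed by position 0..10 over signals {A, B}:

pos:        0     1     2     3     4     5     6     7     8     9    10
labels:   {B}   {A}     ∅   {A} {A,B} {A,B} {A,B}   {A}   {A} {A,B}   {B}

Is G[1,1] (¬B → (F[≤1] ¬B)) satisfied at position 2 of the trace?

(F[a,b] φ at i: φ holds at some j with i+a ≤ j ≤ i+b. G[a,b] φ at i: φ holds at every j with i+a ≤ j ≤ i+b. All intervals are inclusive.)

Check (¬B → (F[≤1] ¬B)) at every j in [3,3]:
  j=3: antecedent true; consequent holds (witness at 3) → ✓
All positions satisfy it → formula holds.

True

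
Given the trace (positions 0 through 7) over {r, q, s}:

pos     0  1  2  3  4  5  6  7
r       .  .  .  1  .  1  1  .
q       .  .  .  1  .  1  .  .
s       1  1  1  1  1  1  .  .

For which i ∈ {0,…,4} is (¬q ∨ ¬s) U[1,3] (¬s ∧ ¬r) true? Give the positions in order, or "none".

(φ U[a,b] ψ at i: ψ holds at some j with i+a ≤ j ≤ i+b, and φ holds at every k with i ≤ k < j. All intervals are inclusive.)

Evaluate at each i in [0,4]:
  i=0: ✗ (no rhs in [1,3])
  i=1: ✗ (no rhs in [2,4])
  i=2: ✗ (no rhs in [3,5])
  i=3: ✗ (no rhs in [4,6])
  i=4: ✗ (lhs fails at k=5 before rhs at j=7)

none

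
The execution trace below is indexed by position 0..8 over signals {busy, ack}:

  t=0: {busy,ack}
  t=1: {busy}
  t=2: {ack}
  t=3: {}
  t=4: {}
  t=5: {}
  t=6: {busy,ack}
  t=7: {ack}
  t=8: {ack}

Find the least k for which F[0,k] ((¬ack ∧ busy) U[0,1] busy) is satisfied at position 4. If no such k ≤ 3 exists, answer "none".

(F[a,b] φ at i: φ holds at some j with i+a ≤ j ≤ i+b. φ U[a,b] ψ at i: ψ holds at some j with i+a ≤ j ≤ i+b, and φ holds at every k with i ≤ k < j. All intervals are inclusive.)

Scan j = 4,5,… for ((¬ack ∧ busy) U[0,1] busy):
  j=4: fails
  j=5: fails
  j=6: holds
First hit at j=6, so smallest k = 6-4 = 2.

2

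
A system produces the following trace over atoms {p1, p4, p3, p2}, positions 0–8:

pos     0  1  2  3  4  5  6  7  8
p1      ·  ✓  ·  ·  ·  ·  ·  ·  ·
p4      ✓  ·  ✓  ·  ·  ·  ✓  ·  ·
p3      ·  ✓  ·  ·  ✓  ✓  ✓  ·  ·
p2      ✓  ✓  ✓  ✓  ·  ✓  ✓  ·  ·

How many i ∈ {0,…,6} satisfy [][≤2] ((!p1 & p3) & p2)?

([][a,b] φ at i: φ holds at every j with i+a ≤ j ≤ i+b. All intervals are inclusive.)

Evaluate at each i in [0,6]:
  i=0: ✗ (fails at j=0)
  i=1: ✗ (fails at j=1)
  i=2: ✗ (fails at j=2)
  i=3: ✗ (fails at j=3)
  i=4: ✗ (fails at j=4)
  i=5: ✗ (fails at j=7)
  i=6: ✗ (fails at j=7)
Positions where it holds: {} → 0.

0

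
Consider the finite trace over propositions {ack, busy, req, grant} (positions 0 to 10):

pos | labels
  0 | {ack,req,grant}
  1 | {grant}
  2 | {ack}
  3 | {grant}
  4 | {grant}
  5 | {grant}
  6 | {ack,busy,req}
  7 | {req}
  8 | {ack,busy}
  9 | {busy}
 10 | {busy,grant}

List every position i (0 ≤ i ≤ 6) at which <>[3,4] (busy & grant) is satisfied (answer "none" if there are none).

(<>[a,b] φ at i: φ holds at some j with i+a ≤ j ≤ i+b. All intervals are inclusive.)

Evaluate at each i in [0,6]:
  i=0: ✗ (none in [3,4])
  i=1: ✗ (none in [4,5])
  i=2: ✗ (none in [5,6])
  i=3: ✗ (none in [6,7])
  i=4: ✗ (none in [7,8])
  i=5: ✗ (none in [8,9])
  i=6: ✓ (witness j=10)

6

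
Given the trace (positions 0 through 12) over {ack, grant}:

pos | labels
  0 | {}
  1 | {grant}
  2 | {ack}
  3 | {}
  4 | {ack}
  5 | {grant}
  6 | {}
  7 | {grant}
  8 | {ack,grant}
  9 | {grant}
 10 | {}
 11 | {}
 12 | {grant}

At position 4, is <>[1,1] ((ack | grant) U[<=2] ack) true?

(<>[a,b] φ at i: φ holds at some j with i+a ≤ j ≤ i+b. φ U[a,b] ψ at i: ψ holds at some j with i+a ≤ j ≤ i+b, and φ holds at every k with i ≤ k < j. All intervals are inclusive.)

No

Check ((ack | grant) U[<=2] ack) at each j in [5,5]:
  j=5: fails
No position in the window satisfies it → formula fails.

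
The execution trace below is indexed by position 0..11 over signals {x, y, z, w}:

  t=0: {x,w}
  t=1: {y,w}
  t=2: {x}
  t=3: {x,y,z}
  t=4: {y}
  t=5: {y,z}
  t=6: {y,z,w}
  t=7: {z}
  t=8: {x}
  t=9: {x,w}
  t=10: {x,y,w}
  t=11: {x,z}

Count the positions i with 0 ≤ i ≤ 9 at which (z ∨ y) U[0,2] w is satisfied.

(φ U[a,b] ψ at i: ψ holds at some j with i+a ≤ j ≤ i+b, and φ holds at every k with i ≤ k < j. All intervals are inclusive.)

Evaluate at each i in [0,9]:
  i=0: ✓ (rhs at j=0)
  i=1: ✓ (rhs at j=1)
  i=2: ✗ (no rhs in [2,4])
  i=3: ✗ (no rhs in [3,5])
  i=4: ✓ (rhs at j=6; lhs holds on [4,5])
  i=5: ✓ (rhs at j=6; lhs holds on [5,5])
  i=6: ✓ (rhs at j=6)
  i=7: ✗ (lhs fails at k=8 before rhs at j=9)
  i=8: ✗ (lhs fails at k=8 before rhs at j=9)
  i=9: ✓ (rhs at j=9)
Positions where it holds: {0, 1, 4, 5, 6, 9} → 6.

6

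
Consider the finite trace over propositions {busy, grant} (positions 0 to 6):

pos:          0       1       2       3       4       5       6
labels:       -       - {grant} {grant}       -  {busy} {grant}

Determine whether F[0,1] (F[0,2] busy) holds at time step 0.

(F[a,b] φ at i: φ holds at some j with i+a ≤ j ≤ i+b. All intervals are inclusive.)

Check F[0,2] busy at each j in [0,1]:
  j=0: fails (none in [0,2])
  j=1: fails (none in [1,3])
No position in the window satisfies it → formula fails.

Does not hold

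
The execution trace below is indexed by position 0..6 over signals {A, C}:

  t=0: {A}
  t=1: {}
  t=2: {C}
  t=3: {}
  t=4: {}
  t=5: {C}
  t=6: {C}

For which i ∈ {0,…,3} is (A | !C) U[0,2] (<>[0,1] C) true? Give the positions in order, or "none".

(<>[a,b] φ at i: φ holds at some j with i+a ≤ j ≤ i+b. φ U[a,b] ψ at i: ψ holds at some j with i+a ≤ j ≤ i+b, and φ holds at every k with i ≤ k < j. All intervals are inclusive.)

0, 1, 2, 3

Evaluate at each i in [0,3]:
  i=0: ✓ (rhs at j=1; lhs holds on [0,0])
  i=1: ✓ (rhs at j=1)
  i=2: ✓ (rhs at j=2)
  i=3: ✓ (rhs at j=4; lhs holds on [3,3])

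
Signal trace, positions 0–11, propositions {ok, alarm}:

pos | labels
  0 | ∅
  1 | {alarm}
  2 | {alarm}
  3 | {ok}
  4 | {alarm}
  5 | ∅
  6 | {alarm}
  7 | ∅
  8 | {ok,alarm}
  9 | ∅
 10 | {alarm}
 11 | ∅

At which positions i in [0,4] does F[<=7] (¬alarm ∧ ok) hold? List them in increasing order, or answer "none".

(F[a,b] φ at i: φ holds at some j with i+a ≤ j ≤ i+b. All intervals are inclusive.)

Evaluate at each i in [0,4]:
  i=0: ✓ (witness j=3)
  i=1: ✓ (witness j=3)
  i=2: ✓ (witness j=3)
  i=3: ✓ (witness j=3)
  i=4: ✗ (none in [4,11])

0, 1, 2, 3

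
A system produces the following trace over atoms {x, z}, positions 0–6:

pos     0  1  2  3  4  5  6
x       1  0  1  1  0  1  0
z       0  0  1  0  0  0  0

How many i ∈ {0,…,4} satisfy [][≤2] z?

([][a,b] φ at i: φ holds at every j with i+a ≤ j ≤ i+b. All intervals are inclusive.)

0

Evaluate at each i in [0,4]:
  i=0: ✗ (fails at j=0)
  i=1: ✗ (fails at j=1)
  i=2: ✗ (fails at j=3)
  i=3: ✗ (fails at j=3)
  i=4: ✗ (fails at j=4)
Positions where it holds: {} → 0.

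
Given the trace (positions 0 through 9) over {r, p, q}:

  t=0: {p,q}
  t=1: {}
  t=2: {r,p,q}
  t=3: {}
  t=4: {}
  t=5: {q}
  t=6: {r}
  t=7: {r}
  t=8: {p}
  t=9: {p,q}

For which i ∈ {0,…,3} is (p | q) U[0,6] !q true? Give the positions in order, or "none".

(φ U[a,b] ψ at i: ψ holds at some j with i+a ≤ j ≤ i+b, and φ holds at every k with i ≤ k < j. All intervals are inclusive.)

Evaluate at each i in [0,3]:
  i=0: ✓ (rhs at j=1; lhs holds on [0,0])
  i=1: ✓ (rhs at j=1)
  i=2: ✓ (rhs at j=3; lhs holds on [2,2])
  i=3: ✓ (rhs at j=3)

0, 1, 2, 3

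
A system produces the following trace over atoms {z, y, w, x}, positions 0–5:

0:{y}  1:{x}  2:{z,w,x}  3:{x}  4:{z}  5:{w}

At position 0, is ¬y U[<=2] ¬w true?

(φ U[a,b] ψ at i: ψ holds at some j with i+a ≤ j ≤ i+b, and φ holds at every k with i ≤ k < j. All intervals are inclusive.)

Need some j in [0,2] with ¬w, and ¬y at every k in [0,j-1].
  j=0: ¬w holds; no prefix to check → satisfied.

Holds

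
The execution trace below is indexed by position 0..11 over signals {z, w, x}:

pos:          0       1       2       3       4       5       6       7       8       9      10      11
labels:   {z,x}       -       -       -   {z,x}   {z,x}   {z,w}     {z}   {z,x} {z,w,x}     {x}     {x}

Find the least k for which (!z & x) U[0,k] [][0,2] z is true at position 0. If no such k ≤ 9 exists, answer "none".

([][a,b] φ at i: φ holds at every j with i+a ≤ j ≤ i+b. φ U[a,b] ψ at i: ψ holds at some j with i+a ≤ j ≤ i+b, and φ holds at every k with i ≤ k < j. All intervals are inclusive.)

Need earliest j ≥ 0 with [][0,2] z, and (!z & x) at every k in [0,j-1].
  j=0: rhs fails.
  j=1: rhs fails.
  j=2: rhs fails.
  j=3: rhs fails.
  j=4: rhs holds but lhs fails at k=0.
  j=5: rhs holds but lhs fails at k=0.
  j=6: rhs holds but lhs fails at k=0.
  j=7: rhs holds but lhs fails at k=0.
  j=8: rhs fails.
  j=9: rhs fails.
No witness within the range → none.

none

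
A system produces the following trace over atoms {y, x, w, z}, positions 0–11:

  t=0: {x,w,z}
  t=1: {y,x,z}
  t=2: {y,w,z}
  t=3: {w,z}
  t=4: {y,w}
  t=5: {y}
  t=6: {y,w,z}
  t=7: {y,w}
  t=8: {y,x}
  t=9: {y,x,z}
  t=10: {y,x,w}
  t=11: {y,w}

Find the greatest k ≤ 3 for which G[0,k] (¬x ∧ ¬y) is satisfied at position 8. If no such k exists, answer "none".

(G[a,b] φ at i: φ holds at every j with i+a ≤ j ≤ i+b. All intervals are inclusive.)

none

(¬x ∧ ¬y) must hold from j=8 onward; find where it first fails.
  j=8: fails → no k works.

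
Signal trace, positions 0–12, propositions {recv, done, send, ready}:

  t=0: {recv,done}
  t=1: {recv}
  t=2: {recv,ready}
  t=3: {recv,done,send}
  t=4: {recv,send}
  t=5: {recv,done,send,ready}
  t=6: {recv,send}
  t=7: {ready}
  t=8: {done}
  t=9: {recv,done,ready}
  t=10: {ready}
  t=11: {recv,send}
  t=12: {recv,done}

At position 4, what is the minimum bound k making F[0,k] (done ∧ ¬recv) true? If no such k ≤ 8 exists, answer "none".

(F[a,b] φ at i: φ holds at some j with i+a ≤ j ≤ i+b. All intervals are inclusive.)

4

Scan j = 4,5,… for (done ∧ ¬recv):
  j=4: fails
  j=5: fails
  j=6: fails
  j=7: fails
  j=8: holds
First hit at j=8, so smallest k = 8-4 = 4.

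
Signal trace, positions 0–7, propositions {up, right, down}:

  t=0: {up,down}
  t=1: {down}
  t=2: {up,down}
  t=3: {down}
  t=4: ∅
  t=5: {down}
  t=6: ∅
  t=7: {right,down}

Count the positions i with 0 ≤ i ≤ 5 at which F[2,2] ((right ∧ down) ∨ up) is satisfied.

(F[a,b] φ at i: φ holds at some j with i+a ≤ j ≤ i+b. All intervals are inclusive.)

Evaluate at each i in [0,5]:
  i=0: ✓ (witness j=2)
  i=1: ✗ (none in [3,3])
  i=2: ✗ (none in [4,4])
  i=3: ✗ (none in [5,5])
  i=4: ✗ (none in [6,6])
  i=5: ✓ (witness j=7)
Positions where it holds: {0, 5} → 2.

2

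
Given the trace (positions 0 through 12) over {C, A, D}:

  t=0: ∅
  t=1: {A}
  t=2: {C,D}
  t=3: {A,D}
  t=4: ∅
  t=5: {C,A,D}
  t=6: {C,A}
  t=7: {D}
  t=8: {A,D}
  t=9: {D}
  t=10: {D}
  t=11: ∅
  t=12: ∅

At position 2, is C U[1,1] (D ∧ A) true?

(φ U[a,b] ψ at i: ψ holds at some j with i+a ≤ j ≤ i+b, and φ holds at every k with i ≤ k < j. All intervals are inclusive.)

Need some j in [3,3] with (D ∧ A), and C at every k in [2,j-1].
  j=3: (D ∧ A) holds; C holds at every k in [2,2] → satisfied.

Yes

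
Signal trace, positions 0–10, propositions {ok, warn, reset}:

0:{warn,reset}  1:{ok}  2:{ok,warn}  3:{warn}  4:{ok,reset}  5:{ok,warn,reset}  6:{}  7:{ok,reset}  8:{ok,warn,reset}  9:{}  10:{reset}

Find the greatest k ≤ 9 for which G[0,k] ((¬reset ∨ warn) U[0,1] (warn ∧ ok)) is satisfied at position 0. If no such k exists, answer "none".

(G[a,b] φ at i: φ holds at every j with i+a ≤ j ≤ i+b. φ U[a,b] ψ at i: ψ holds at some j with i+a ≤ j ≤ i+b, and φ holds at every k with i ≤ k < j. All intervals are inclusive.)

((¬reset ∨ warn) U[0,1] (warn ∧ ok)) must hold from j=0 onward; find where it first fails.
  j=0: fails → no k works.

none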